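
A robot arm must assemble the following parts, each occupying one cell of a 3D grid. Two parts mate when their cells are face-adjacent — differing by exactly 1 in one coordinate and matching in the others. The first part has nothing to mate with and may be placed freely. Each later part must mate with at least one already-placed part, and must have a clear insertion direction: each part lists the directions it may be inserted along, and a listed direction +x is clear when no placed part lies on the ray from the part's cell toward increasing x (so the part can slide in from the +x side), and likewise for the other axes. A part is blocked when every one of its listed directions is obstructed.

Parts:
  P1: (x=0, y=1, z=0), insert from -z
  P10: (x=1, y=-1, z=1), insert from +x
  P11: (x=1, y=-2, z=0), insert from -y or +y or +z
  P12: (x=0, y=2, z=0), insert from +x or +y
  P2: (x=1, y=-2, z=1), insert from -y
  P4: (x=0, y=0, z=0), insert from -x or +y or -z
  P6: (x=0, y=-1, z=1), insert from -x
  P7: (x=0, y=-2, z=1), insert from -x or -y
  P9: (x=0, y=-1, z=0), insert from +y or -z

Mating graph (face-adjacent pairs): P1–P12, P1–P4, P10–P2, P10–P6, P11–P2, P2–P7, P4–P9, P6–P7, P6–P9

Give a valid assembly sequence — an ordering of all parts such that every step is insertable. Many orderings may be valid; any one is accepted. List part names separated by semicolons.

1. P1@(0, 1, 0) [-z clear] — {P1}
2. P4@(0, 0, 0) [-x clear] — {P1, P4}
3. P9@(0, -1, 0) [-z clear] — {P1, P4, P9}
4. P6@(0, -1, 1) [-x clear] — {P1, P4, P6, P9}
5. P7@(0, -2, 1) [-x clear] — {P1, P4, P6, P7, P9}
6. P10@(1, -1, 1) [+x clear] — {P1, P10, P4, P6, P7, P9}
7. P12@(0, 2, 0) [+x clear] — {P1, P10, P12, P4, P6, P7, P9}
8. P2@(1, -2, 1) [-y clear] — {P1, P10, P12, P2, P4, P6, P7, P9}
9. P11@(1, -2, 0) [-y clear] — {P1, P10, P11, P12, P2, P4, P6, P7, P9}

P1; P4; P9; P6; P7; P10; P12; P2; P11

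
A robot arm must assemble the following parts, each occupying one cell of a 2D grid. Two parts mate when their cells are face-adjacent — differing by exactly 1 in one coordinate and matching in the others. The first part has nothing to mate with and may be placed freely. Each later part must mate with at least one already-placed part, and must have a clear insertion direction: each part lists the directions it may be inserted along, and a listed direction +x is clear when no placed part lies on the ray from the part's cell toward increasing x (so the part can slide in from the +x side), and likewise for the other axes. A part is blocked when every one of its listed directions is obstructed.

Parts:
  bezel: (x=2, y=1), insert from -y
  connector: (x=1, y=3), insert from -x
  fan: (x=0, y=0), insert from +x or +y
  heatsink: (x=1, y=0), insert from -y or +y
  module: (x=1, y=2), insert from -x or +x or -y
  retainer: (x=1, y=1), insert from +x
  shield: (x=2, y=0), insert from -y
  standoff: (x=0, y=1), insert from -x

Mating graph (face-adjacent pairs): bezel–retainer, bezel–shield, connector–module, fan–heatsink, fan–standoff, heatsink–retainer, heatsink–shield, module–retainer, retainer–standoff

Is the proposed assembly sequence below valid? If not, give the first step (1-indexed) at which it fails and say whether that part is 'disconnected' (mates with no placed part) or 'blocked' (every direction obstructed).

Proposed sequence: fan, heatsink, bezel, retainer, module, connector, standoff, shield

1. fan@(0, 0) [+x clear] — {fan}
2. heatsink@(1, 0) [-y clear] — {fan, heatsink}
3. bezel@(2, 1) — no placed neighbour ⇒ disconnected

Invalid at step 3 (disconnected)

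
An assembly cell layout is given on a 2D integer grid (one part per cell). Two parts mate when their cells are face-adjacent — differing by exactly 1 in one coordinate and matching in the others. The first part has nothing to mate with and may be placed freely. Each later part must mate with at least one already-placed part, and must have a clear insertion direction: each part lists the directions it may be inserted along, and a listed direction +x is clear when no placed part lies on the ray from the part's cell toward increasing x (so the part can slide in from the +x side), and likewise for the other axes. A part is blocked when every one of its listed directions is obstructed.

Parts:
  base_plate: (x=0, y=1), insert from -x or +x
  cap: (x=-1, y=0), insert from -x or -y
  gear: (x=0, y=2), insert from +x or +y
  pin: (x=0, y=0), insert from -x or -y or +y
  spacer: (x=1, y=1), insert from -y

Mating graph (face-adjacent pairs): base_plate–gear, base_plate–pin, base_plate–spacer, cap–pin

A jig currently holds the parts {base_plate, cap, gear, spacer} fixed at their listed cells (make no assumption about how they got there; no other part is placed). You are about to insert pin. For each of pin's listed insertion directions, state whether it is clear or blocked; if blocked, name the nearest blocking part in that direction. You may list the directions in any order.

+y: blocked by base_plate; -x: blocked by cap; -y: clear

-x: nearest on ray is cap@(-1, 0) ⇒ blocked
-y: ray from pin(0, 0) has no placed part ⇒ clear
+y: nearest on ray is base_plate@(0, 1) ⇒ blocked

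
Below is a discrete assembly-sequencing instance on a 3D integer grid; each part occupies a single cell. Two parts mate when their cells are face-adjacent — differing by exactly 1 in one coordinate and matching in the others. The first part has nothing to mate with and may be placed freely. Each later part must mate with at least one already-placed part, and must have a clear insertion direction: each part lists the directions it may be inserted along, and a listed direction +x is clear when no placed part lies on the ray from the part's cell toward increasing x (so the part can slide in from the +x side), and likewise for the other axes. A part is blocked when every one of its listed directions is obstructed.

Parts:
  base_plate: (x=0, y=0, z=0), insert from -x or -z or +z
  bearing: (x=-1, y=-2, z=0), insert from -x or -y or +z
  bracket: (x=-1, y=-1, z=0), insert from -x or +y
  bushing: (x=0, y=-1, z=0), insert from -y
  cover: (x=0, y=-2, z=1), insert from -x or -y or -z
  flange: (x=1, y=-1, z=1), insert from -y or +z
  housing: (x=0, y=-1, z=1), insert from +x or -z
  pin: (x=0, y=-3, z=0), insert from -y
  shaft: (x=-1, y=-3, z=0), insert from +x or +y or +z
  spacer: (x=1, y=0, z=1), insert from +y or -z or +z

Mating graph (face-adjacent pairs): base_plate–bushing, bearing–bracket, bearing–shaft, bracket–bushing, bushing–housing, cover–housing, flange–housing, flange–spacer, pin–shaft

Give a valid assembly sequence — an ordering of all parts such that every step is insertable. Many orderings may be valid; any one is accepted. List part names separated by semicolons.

spacer; flange; housing; bushing; bracket; bearing; shaft; pin; cover; base_plate

1. spacer@(1, 0, 1) [+y clear] — {spacer}
2. flange@(1, -1, 1) [-y clear] — {flange, spacer}
3. housing@(0, -1, 1) [-z clear] — {flange, housing, spacer}
4. bushing@(0, -1, 0) [-y clear] — {bushing, flange, housing, spacer}
5. bracket@(-1, -1, 0) [-x clear] — {bracket, bushing, flange, housing, spacer}
6. bearing@(-1, -2, 0) [-x clear] — {bearing, bracket, bushing, flange, housing, spacer}
7. shaft@(-1, -3, 0) [+x clear] — {bearing, bracket, bushing, flange, housing, shaft, spacer}
8. pin@(0, -3, 0) [-y clear] — {bearing, bracket, bushing, flange, housing, pin, shaft, spacer}
9. cover@(0, -2, 1) [-x clear] — {bearing, bracket, bushing, cover, flange, housing, pin, shaft, spacer}
10. base_plate@(0, 0, 0) [-x clear] — {base_plate, bearing, bracket, bushing, cover, flange, housing, pin, shaft, spacer}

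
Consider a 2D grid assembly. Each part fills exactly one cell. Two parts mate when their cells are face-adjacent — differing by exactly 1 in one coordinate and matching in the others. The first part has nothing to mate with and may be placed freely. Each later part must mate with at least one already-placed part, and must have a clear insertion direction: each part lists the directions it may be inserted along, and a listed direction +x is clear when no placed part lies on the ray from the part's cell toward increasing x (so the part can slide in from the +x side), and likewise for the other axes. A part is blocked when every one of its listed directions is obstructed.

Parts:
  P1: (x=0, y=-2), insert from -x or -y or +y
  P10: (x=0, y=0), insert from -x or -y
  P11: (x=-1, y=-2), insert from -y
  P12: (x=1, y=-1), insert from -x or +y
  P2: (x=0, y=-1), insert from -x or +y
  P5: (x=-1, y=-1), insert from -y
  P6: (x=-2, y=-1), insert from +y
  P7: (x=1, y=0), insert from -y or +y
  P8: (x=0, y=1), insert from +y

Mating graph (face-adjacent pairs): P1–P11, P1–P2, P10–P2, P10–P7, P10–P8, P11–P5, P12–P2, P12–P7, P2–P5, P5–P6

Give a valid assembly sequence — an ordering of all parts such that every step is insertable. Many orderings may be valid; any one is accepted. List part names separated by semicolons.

P6; P5; P2; P12; P7; P10; P1; P8; P11

1. P6@(-2, -1) [+y clear] — {P6}
2. P5@(-1, -1) [-y clear] — {P5, P6}
3. P2@(0, -1) [+y clear] — {P2, P5, P6}
4. P12@(1, -1) [+y clear] — {P12, P2, P5, P6}
5. P7@(1, 0) [+y clear] — {P12, P2, P5, P6, P7}
6. P10@(0, 0) [-x clear] — {P10, P12, P2, P5, P6, P7}
7. P1@(0, -2) [-x clear] — {P1, P10, P12, P2, P5, P6, P7}
8. P8@(0, 1) [+y clear] — {P1, P10, P12, P2, P5, P6, P7, P8}
9. P11@(-1, -2) [-y clear] — {P1, P10, P11, P12, P2, P5, P6, P7, P8}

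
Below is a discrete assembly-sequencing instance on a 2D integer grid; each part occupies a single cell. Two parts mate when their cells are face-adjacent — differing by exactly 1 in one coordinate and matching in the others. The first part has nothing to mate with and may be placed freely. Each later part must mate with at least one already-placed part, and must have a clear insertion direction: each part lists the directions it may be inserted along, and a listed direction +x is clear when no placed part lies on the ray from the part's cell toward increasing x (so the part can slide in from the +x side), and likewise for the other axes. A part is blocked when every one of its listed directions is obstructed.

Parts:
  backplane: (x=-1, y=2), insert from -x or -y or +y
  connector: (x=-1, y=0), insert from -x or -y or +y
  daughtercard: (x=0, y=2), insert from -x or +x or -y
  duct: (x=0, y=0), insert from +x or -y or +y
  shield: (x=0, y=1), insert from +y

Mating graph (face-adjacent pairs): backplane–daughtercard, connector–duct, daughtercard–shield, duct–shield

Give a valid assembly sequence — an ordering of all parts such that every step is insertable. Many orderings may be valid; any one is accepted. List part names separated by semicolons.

1. connector@(-1, 0) [-x clear] — {connector}
2. duct@(0, 0) [+x clear] — {connector, duct}
3. shield@(0, 1) [+y clear] — {connector, duct, shield}
4. daughtercard@(0, 2) [-x clear] — {connector, daughtercard, duct, shield}
5. backplane@(-1, 2) [-x clear] — {backplane, connector, daughtercard, duct, shield}

connector; duct; shield; daughtercard; backplane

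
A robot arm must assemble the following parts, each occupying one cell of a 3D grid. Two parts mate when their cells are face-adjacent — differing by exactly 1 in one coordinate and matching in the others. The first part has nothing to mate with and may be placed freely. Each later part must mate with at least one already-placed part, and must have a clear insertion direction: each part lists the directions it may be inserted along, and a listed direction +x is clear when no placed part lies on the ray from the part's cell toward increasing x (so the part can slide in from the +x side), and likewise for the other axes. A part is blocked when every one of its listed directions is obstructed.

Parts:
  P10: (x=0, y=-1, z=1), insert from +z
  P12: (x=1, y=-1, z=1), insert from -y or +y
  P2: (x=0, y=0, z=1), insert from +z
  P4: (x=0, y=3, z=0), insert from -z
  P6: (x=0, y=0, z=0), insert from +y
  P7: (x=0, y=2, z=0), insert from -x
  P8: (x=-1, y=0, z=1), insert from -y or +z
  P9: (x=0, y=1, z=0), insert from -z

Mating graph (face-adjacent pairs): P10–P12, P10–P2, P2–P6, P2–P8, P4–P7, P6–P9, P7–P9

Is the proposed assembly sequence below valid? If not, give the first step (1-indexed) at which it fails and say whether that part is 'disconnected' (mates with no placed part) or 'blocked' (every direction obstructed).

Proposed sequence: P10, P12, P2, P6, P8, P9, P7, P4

1. P10@(0, -1, 1) [+z clear] — {P10}
2. P12@(1, -1, 1) [-y clear] — {P10, P12}
3. P2@(0, 0, 1) [+z clear] — {P10, P12, P2}
4. P6@(0, 0, 0) [+y clear] — {P10, P12, P2, P6}
5. P8@(-1, 0, 1) [-y clear] — {P10, P12, P2, P6, P8}
6. P9@(0, 1, 0) [-z clear] — {P10, P12, P2, P6, P8, P9}
7. P7@(0, 2, 0) [-x clear] — {P10, P12, P2, P6, P7, P8, P9}
8. P4@(0, 3, 0) [-z clear] — {P10, P12, P2, P4, P6, P7, P8, P9}

Valid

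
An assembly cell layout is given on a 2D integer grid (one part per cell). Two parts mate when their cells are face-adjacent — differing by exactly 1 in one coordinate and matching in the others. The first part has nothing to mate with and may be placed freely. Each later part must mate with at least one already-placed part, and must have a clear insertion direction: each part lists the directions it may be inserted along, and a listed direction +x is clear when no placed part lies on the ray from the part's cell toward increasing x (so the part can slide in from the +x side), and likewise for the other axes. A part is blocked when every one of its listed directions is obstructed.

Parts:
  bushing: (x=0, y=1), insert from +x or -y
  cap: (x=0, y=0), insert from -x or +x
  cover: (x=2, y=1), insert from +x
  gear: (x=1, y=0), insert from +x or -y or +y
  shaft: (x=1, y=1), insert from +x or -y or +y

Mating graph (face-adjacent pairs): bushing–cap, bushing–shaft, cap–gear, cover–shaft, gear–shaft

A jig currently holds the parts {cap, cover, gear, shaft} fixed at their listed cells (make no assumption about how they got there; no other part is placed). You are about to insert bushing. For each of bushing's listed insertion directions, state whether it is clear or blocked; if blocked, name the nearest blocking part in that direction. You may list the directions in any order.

+x: blocked by shaft; -y: blocked by cap

+x: nearest on ray is shaft@(1, 1) ⇒ blocked
-y: nearest on ray is cap@(0, 0) ⇒ blocked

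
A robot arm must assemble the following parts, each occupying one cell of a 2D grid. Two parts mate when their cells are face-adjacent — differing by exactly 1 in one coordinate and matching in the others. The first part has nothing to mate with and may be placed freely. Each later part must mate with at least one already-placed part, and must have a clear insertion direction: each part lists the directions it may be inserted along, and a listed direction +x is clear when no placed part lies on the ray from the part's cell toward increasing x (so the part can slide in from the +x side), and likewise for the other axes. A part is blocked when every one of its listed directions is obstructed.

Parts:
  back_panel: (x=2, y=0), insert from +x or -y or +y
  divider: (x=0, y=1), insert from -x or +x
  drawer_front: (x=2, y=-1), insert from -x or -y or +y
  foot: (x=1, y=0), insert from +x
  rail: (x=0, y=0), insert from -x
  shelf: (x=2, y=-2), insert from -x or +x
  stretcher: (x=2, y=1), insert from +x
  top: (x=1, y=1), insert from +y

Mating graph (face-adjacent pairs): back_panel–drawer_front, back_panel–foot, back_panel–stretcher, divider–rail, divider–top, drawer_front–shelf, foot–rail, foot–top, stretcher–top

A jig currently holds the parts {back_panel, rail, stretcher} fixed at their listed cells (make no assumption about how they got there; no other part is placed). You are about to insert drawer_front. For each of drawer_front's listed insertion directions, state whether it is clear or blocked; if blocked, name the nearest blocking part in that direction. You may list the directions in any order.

+y: blocked by back_panel; -x: clear; -y: clear

-x: ray from drawer_front(2, -1) has no placed part ⇒ clear
-y: ray from drawer_front(2, -1) has no placed part ⇒ clear
+y: nearest on ray is back_panel@(2, 0) ⇒ blocked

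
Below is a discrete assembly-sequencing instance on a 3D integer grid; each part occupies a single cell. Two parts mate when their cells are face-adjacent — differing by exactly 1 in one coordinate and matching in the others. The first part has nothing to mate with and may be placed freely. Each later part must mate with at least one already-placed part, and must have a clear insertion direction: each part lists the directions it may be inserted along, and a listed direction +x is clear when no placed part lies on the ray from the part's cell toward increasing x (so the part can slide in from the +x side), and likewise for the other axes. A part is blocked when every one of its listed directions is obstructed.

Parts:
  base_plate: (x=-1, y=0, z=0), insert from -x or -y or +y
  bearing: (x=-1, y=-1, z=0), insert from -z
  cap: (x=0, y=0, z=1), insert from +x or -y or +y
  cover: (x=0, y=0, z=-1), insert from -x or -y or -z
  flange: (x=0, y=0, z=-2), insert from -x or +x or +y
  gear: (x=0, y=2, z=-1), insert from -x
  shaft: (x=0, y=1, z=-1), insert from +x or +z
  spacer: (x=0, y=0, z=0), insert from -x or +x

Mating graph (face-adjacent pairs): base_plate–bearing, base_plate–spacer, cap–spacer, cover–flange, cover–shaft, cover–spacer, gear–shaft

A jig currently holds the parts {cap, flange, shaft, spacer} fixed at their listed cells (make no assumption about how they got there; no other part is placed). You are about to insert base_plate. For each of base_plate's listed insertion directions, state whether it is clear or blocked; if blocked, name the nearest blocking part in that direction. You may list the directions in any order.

-x: ray from base_plate(-1, 0, 0) has no placed part ⇒ clear
-y: ray from base_plate(-1, 0, 0) has no placed part ⇒ clear
+y: ray from base_plate(-1, 0, 0) has no placed part ⇒ clear

+y: clear; -x: clear; -y: clear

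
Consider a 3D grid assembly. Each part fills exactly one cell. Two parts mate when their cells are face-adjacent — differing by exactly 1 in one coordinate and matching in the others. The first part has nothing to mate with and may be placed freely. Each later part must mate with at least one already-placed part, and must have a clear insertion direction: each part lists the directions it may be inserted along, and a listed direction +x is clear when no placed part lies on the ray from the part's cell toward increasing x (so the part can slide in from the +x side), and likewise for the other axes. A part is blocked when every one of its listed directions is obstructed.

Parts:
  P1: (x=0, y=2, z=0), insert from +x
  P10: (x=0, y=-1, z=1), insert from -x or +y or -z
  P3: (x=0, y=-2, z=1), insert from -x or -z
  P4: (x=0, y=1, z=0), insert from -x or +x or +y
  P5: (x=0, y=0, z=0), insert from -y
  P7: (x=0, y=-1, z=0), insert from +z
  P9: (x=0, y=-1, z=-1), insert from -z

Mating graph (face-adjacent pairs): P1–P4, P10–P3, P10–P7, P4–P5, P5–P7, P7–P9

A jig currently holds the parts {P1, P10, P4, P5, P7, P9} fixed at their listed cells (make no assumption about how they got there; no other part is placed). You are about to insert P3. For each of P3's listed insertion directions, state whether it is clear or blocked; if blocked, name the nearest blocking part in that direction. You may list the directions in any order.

-x: ray from P3(0, -2, 1) has no placed part ⇒ clear
-z: ray from P3(0, -2, 1) has no placed part ⇒ clear

-x: clear; -z: clear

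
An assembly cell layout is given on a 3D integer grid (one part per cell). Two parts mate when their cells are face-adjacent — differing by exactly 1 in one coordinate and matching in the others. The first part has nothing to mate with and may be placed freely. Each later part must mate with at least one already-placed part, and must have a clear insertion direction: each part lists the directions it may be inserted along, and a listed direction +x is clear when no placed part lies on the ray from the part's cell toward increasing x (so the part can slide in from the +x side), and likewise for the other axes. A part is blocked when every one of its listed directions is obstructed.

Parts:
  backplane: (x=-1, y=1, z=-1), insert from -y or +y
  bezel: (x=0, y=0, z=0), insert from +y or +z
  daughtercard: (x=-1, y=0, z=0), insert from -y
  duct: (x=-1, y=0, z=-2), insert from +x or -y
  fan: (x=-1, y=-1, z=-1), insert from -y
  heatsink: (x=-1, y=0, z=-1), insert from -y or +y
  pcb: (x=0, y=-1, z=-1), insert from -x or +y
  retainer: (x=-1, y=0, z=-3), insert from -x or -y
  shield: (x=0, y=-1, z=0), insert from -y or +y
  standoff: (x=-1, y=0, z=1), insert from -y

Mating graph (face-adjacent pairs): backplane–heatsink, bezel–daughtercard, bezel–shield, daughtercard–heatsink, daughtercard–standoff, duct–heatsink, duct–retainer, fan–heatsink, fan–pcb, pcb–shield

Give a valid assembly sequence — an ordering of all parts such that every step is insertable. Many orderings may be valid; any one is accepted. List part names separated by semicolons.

1. bezel@(0, 0, 0) [+y clear] — {bezel}
2. daughtercard@(-1, 0, 0) [-y clear] — {bezel, daughtercard}
3. heatsink@(-1, 0, -1) [-y clear] — {bezel, daughtercard, heatsink}
4. duct@(-1, 0, -2) [+x clear] — {bezel, daughtercard, duct, heatsink}
5. retainer@(-1, 0, -3) [-x clear] — {bezel, daughtercard, duct, heatsink, retainer}
6. fan@(-1, -1, -1) [-y clear] — {bezel, daughtercard, duct, fan, heatsink, retainer}
7. shield@(0, -1, 0) [-y clear] — {bezel, daughtercard, duct, fan, heatsink, retainer, shield}
8. backplane@(-1, 1, -1) [+y clear] — {backplane, bezel, daughtercard, duct, fan, heatsink, retainer, shield}
9. pcb@(0, -1, -1) [+y clear] — {backplane, bezel, daughtercard, duct, fan, heatsink, pcb, retainer, shield}
10. standoff@(-1, 0, 1) [-y clear] — {backplane, bezel, daughtercard, duct, fan, heatsink, pcb, retainer, shield, standoff}

bezel; daughtercard; heatsink; duct; retainer; fan; shield; backplane; pcb; standoff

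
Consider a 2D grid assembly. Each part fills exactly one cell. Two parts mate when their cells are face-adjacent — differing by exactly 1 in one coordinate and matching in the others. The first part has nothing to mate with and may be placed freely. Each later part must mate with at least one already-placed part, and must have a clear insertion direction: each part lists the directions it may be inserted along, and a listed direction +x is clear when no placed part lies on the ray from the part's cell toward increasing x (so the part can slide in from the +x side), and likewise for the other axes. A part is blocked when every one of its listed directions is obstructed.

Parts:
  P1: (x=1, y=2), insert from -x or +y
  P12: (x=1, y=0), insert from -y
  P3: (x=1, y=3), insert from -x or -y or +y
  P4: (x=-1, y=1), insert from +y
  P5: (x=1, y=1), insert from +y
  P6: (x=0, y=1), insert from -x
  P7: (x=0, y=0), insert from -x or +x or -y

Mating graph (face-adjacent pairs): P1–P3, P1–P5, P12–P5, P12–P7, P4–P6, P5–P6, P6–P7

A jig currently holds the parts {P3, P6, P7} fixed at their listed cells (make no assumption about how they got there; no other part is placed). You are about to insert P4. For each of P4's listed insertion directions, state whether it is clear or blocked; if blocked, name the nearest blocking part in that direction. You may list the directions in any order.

+y: clear

+y: ray from P4(-1, 1) has no placed part ⇒ clear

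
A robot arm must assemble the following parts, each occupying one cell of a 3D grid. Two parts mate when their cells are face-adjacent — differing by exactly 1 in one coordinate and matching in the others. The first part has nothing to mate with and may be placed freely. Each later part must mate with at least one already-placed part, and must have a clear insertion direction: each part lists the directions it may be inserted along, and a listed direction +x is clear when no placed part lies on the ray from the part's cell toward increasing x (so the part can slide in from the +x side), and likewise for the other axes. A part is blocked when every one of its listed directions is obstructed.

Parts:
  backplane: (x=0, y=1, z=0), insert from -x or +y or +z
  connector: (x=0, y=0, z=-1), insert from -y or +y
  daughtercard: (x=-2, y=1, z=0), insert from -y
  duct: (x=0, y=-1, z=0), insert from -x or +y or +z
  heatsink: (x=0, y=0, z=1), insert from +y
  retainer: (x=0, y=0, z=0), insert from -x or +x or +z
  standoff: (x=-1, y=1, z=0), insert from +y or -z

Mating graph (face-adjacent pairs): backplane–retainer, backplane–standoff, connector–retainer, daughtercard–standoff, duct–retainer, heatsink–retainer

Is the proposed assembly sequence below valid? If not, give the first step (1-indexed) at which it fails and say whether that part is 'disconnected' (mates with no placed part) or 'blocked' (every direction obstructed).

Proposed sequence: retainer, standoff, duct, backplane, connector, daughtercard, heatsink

1. retainer@(0, 0, 0) [-x clear] — {retainer}
2. standoff@(-1, 1, 0) — no placed neighbour ⇒ disconnected

Invalid at step 2 (disconnected)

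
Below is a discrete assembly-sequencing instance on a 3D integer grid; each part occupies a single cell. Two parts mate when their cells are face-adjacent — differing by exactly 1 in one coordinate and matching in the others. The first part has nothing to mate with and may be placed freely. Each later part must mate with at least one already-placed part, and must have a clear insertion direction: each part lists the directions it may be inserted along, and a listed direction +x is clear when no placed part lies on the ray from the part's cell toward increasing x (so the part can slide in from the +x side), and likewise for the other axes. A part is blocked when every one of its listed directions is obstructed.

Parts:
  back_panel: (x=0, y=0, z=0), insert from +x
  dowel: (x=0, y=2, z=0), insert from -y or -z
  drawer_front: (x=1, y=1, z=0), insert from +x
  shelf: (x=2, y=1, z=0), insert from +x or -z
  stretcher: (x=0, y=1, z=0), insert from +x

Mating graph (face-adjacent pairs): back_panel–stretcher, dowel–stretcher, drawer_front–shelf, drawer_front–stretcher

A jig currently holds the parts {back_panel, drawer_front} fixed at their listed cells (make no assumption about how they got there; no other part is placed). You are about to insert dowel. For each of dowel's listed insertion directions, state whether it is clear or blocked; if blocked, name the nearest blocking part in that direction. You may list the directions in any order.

-y: blocked by back_panel; -z: clear

-y: nearest on ray is back_panel@(0, 0, 0) ⇒ blocked
-z: ray from dowel(0, 2, 0) has no placed part ⇒ clear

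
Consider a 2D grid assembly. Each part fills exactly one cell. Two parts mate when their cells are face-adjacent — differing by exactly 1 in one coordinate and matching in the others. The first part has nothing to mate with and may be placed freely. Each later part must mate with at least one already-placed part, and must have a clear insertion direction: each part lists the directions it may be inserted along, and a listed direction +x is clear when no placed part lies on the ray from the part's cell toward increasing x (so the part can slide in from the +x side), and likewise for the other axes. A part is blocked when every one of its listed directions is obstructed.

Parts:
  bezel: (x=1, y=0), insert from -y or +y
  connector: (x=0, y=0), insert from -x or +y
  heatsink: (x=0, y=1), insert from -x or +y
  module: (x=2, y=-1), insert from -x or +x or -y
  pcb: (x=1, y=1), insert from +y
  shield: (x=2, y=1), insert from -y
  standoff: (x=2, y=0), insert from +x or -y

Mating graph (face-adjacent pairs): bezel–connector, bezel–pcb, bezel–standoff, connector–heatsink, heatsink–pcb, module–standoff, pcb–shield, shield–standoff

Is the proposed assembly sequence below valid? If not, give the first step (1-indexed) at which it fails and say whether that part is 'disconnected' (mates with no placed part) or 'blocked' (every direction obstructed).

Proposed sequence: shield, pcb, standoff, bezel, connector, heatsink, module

1. shield@(2, 1) [-y clear] — {shield}
2. pcb@(1, 1) [+y clear] — {pcb, shield}
3. standoff@(2, 0) [+x clear] — {pcb, shield, standoff}
4. bezel@(1, 0) [-y clear] — {bezel, pcb, shield, standoff}
5. connector@(0, 0) [-x clear] — {bezel, connector, pcb, shield, standoff}
6. heatsink@(0, 1) [-x clear] — {bezel, connector, heatsink, pcb, shield, standoff}
7. module@(2, -1) [-x clear] — {bezel, connector, heatsink, module, pcb, shield, standoff}

Valid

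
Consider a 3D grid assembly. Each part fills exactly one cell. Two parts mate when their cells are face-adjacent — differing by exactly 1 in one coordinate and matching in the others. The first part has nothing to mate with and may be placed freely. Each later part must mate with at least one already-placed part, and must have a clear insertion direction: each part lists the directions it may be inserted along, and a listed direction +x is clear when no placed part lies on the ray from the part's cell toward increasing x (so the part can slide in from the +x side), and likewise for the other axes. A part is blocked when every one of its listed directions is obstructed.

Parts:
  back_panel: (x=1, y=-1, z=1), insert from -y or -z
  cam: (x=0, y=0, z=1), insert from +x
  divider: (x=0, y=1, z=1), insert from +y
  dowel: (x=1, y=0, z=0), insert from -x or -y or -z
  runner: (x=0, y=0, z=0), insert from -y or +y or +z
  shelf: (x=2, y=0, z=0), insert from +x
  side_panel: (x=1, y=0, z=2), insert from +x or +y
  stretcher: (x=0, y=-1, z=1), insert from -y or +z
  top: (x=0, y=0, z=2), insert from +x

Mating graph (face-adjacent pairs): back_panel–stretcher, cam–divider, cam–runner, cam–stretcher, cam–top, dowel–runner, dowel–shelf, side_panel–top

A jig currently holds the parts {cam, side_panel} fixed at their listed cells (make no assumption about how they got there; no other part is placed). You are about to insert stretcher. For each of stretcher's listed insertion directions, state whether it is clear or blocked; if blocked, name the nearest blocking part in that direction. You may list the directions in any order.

+z: clear; -y: clear

-y: ray from stretcher(0, -1, 1) has no placed part ⇒ clear
+z: ray from stretcher(0, -1, 1) has no placed part ⇒ clear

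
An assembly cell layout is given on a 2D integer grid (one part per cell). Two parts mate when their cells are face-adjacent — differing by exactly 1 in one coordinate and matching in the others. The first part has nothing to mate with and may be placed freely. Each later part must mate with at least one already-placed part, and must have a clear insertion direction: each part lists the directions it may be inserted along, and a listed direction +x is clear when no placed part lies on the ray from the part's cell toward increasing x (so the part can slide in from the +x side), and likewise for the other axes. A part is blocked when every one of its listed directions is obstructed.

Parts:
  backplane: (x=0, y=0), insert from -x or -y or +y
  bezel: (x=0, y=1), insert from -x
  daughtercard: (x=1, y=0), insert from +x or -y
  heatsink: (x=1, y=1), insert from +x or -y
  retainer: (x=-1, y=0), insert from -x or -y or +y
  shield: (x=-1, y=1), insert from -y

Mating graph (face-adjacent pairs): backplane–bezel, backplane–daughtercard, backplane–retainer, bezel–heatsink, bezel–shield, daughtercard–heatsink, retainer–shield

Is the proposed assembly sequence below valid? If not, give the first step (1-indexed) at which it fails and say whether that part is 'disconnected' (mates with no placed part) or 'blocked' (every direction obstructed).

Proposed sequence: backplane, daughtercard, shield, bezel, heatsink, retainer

1. backplane@(0, 0) [-x clear] — {backplane}
2. daughtercard@(1, 0) [+x clear] — {backplane, daughtercard}
3. shield@(-1, 1) — no placed neighbour ⇒ disconnected

Invalid at step 3 (disconnected)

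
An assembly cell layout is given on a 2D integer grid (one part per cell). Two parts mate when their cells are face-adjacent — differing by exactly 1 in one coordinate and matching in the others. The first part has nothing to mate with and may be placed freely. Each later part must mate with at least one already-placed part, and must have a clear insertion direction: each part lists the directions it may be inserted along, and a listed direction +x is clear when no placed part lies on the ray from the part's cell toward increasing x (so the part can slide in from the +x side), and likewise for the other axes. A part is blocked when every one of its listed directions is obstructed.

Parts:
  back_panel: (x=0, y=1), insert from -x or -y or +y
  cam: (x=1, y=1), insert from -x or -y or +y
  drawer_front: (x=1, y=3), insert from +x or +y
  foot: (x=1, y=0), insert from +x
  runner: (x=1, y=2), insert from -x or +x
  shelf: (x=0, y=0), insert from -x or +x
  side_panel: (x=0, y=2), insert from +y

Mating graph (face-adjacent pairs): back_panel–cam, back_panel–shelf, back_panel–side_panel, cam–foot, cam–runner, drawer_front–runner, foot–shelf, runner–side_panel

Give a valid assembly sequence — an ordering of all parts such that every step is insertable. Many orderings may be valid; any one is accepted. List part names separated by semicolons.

1. runner@(1, 2) [-x clear] — {runner}
2. side_panel@(0, 2) [+y clear] — {runner, side_panel}
3. back_panel@(0, 1) [-x clear] — {back_panel, runner, side_panel}
4. shelf@(0, 0) [-x clear] — {back_panel, runner, shelf, side_panel}
5. drawer_front@(1, 3) [+x clear] — {back_panel, drawer_front, runner, shelf, side_panel}
6. cam@(1, 1) [-y clear] — {back_panel, cam, drawer_front, runner, shelf, side_panel}
7. foot@(1, 0) [+x clear] — {back_panel, cam, drawer_front, foot, runner, shelf, side_panel}

runner; side_panel; back_panel; shelf; drawer_front; cam; foot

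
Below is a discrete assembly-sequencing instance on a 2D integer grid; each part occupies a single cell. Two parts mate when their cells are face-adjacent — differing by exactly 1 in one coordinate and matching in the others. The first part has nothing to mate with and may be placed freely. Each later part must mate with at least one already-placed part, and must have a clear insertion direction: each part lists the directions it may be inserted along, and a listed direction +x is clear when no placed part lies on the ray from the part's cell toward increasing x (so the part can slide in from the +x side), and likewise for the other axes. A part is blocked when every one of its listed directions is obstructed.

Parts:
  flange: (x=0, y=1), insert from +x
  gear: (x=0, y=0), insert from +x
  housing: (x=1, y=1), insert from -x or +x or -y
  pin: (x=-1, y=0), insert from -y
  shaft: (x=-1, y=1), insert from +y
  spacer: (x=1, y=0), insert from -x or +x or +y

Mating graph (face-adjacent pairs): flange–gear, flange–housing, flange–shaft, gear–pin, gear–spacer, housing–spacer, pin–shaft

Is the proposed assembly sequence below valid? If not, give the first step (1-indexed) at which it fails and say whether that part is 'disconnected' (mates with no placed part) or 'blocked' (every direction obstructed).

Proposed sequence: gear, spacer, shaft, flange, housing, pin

1. gear@(0, 0) [+x clear] — {gear}
2. spacer@(1, 0) [+x clear] — {gear, spacer}
3. shaft@(-1, 1) — no placed neighbour ⇒ disconnected

Invalid at step 3 (disconnected)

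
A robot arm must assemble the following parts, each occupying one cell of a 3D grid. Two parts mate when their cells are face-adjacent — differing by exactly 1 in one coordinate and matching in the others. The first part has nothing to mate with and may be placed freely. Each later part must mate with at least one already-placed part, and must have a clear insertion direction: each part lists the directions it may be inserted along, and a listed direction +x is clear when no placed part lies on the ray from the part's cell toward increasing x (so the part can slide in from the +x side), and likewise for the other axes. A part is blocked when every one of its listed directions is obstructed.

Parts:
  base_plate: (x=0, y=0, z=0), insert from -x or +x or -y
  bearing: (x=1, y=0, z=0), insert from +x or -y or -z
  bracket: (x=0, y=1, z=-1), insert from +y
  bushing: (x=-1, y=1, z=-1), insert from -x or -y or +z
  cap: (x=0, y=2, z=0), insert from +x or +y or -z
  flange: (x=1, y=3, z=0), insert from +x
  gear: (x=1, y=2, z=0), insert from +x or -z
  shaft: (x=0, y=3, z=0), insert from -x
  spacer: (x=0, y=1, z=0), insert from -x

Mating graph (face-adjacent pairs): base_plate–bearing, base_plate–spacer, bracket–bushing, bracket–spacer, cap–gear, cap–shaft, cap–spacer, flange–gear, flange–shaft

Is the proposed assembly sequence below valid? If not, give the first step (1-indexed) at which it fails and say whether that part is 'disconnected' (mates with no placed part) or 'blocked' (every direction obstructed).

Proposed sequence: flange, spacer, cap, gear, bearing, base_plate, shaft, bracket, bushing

Invalid at step 2 (disconnected)

1. flange@(1, 3, 0) [+x clear] — {flange}
2. spacer@(0, 1, 0) — no placed neighbour ⇒ disconnected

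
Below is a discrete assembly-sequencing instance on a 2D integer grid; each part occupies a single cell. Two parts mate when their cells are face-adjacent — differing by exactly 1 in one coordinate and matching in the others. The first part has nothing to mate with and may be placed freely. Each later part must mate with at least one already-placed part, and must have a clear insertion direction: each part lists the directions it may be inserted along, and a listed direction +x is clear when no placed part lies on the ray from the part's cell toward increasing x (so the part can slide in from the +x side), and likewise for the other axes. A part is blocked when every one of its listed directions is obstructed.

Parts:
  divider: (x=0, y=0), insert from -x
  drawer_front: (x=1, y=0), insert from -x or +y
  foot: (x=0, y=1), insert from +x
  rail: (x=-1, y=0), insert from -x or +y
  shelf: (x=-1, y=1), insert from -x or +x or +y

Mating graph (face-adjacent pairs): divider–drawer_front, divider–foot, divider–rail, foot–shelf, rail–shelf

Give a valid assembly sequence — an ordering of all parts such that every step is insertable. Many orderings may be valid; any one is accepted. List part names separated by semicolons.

1. foot@(0, 1) [+x clear] — {foot}
2. divider@(0, 0) [-x clear] — {divider, foot}
3. shelf@(-1, 1) [-x clear] — {divider, foot, shelf}
4. rail@(-1, 0) [-x clear] — {divider, foot, rail, shelf}
5. drawer_front@(1, 0) [+y clear] — {divider, drawer_front, foot, rail, shelf}

foot; divider; shelf; rail; drawer_front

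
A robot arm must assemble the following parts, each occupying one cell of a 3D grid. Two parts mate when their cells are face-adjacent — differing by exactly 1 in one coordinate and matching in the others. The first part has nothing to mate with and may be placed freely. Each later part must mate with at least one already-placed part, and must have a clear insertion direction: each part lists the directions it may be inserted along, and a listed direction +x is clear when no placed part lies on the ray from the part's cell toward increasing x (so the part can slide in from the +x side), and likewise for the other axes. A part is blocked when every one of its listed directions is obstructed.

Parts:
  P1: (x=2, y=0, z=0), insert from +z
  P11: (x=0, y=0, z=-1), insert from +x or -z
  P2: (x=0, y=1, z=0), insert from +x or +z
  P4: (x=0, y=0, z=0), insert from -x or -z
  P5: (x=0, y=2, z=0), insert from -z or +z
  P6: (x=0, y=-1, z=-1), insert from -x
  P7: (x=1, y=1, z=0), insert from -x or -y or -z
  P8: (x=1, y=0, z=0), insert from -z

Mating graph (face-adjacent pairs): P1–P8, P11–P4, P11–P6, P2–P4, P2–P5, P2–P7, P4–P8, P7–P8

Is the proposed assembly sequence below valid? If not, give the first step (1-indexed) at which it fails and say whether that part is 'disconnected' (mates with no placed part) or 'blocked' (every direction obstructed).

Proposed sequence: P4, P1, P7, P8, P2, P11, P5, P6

1. P4@(0, 0, 0) [-x clear] — {P4}
2. P1@(2, 0, 0) — no placed neighbour ⇒ disconnected

Invalid at step 2 (disconnected)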